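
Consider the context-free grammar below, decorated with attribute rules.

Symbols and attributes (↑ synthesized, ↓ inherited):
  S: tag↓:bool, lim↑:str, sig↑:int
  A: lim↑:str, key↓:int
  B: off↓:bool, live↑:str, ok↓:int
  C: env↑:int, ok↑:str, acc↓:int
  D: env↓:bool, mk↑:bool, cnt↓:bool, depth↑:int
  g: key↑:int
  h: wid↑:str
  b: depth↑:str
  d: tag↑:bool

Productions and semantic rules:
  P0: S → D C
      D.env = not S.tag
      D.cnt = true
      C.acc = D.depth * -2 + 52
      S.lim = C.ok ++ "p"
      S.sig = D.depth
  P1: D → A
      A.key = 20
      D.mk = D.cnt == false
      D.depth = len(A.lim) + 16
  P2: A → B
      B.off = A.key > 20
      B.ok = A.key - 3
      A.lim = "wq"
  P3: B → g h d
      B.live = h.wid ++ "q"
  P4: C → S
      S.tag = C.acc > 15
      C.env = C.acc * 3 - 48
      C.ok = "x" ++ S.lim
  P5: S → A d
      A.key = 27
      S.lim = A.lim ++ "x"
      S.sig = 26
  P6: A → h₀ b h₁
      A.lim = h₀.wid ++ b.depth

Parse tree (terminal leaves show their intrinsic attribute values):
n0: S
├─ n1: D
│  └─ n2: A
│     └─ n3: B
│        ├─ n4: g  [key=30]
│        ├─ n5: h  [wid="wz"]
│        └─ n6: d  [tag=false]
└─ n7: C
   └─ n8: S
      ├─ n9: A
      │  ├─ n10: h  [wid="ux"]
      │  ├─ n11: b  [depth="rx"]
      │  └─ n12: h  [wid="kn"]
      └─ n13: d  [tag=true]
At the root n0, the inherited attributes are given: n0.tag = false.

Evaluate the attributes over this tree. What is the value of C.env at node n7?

1. n0.tag = false  [given at root]
2. n1.env = true  [not S.tag]
3. n1.cnt = true  [true]
4. n2.key = 20  [20]
5. n3.off = false  [A.key > 20]
6. n3.ok = 17  [A.key - 3]
7. n4.key = 30  [terminal]
8. n5.wid = "wz"  [terminal]
9. n6.tag = false  [terminal]
10. n3.live = "wzq"  [h.wid ++ "q"]
11. n2.lim = "wq"  ["wq"]
12. n1.mk = false  [D.cnt == false]
13. n1.depth = 18  [len(A.lim) + 16]
14. n7.acc = 16  [D.depth * -2 + 52]
15. n8.tag = true  [C.acc > 15]
16. n9.key = 27  [27]
17. n10.wid = "ux"  [terminal]
18. n11.depth = "rx"  [terminal]
19. n12.wid = "kn"  [terminal]
20. n9.lim = "uxrx"  [h₀.wid ++ b.depth]
21. n13.tag = true  [terminal]
22. n8.lim = "uxrxx"  [A.lim ++ "x"]
23. n8.sig = 26  [26]
24. n7.env = 0  [C.acc * 3 - 48]
25. n7.ok = "xuxrxx"  ["x" ++ S.lim]
26. n0.lim = "xuxrxxp"  [C.ok ++ "p"]
27. n0.sig = 18  [D.depth]

0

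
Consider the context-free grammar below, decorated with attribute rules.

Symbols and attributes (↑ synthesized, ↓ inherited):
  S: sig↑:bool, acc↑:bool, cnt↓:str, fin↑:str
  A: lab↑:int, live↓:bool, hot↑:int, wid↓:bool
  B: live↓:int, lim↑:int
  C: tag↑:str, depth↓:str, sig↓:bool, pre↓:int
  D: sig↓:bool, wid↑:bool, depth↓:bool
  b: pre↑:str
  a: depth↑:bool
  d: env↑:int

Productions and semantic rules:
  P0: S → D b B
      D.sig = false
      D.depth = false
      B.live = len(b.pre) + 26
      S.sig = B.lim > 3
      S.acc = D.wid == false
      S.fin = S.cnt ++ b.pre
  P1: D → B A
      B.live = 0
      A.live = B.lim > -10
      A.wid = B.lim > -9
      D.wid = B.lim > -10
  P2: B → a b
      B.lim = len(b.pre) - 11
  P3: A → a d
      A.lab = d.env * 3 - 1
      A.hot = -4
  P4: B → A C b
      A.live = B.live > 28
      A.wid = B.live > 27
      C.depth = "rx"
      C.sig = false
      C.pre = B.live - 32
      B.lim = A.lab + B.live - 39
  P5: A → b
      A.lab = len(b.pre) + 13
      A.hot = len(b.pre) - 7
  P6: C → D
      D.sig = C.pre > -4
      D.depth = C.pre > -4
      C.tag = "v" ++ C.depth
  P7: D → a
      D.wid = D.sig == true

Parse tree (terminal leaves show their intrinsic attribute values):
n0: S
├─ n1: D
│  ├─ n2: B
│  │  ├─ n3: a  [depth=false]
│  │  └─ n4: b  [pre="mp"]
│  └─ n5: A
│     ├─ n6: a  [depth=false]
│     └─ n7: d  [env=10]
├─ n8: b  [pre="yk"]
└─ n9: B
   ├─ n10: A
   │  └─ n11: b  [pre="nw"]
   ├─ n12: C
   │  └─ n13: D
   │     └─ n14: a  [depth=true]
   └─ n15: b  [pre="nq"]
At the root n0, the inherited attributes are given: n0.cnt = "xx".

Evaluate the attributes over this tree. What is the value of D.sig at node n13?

1. n0.cnt = "xx"  [given at root]
2. n1.sig = false  [false]
3. n1.depth = false  [false]
4. n2.live = 0  [0]
5. n3.depth = false  [terminal]
6. n4.pre = "mp"  [terminal]
7. n2.lim = -9  [len(b.pre) - 11]
8. n5.live = true  [B.lim > -10]
9. n5.wid = false  [B.lim > -9]
10. n6.depth = false  [terminal]
11. n7.env = 10  [terminal]
12. n5.lab = 29  [d.env * 3 - 1]
13. n5.hot = -4  [-4]
14. n1.wid = true  [B.lim > -10]
15. n8.pre = "yk"  [terminal]
16. n9.live = 28  [len(b.pre) + 26]
17. n10.live = false  [B.live > 28]
18. n10.wid = true  [B.live > 27]
19. n11.pre = "nw"  [terminal]
20. n10.lab = 15  [len(b.pre) + 13]
21. n10.hot = -5  [len(b.pre) - 7]
22. n12.depth = "rx"  ["rx"]
23. n12.sig = false  [false]
24. n12.pre = -4  [B.live - 32]
25. n13.sig = false  [C.pre > -4]
26. n13.depth = false  [C.pre > -4]
27. n14.depth = true  [terminal]
28. n13.wid = false  [D.sig == true]
29. n12.tag = "vrx"  ["v" ++ C.depth]
30. n15.pre = "nq"  [terminal]
31. n9.lim = 4  [A.lab + B.live - 39]
32. n0.sig = true  [B.lim > 3]
33. n0.acc = false  [D.wid == false]
34. n0.fin = "xxyk"  [S.cnt ++ b.pre]

false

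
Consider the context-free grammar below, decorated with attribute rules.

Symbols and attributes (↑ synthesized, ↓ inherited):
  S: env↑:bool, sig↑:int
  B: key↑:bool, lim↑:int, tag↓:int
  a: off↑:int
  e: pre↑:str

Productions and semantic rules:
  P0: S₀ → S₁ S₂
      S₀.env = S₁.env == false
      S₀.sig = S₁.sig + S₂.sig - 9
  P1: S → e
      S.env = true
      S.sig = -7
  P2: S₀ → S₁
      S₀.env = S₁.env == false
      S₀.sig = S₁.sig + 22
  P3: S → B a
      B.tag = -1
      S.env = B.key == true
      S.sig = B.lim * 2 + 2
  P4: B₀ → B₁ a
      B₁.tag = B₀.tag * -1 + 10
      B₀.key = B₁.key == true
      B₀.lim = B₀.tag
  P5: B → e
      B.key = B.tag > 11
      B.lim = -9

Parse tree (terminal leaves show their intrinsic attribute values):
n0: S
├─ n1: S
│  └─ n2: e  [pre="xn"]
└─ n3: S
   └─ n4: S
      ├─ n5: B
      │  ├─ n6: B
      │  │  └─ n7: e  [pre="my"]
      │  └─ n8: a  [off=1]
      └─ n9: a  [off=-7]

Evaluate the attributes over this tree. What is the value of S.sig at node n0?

1. n2.pre = "xn"  [terminal]
2. n1.env = true  [true]
3. n1.sig = -7  [-7]
4. n5.tag = -1  [-1]
5. n6.tag = 11  [B₀.tag * -1 + 10]
6. n7.pre = "my"  [terminal]
7. n6.key = false  [B.tag > 11]
8. n6.lim = -9  [-9]
9. n8.off = 1  [terminal]
10. n5.key = false  [B₁.key == true]
11. n5.lim = -1  [B₀.tag]
12. n9.off = -7  [terminal]
13. n4.env = false  [B.key == true]
14. n4.sig = 0  [B.lim * 2 + 2]
15. n3.env = true  [S₁.env == false]
16. n3.sig = 22  [S₁.sig + 22]
17. n0.env = false  [S₁.env == false]
18. n0.sig = 6  [S₁.sig + S₂.sig - 9]

6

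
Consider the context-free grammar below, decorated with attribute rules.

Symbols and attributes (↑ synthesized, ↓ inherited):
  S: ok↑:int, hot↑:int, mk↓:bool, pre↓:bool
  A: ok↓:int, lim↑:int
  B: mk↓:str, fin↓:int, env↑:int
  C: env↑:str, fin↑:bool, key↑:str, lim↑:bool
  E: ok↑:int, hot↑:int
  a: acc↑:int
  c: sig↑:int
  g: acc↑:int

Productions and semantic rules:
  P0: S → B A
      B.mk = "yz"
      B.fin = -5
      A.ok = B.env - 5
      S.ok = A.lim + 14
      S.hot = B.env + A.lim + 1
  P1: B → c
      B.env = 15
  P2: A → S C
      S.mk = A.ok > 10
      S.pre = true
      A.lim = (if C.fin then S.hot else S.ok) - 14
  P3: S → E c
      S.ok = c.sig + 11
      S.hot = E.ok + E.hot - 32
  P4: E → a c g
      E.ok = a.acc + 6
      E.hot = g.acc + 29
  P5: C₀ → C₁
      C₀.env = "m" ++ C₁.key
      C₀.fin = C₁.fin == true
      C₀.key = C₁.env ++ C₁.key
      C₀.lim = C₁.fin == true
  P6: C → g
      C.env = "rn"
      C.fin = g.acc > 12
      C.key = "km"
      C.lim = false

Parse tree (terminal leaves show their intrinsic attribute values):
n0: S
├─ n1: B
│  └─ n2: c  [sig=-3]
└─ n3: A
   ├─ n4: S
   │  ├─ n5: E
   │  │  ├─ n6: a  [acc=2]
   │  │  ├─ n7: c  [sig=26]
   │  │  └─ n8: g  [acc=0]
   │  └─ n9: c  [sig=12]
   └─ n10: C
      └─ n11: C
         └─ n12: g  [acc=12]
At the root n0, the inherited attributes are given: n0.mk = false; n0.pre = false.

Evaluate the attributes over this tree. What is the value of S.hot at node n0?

1. n0.mk = false  [given at root]
2. n0.pre = false  [given at root]
3. n1.mk = "yz"  ["yz"]
4. n1.fin = -5  [-5]
5. n2.sig = -3  [terminal]
6. n1.env = 15  [15]
7. n3.ok = 10  [B.env - 5]
8. n4.mk = false  [A.ok > 10]
9. n4.pre = true  [true]
10. n6.acc = 2  [terminal]
11. n7.sig = 26  [terminal]
12. n8.acc = 0  [terminal]
13. n5.ok = 8  [a.acc + 6]
14. n5.hot = 29  [g.acc + 29]
15. n9.sig = 12  [terminal]
16. n4.ok = 23  [c.sig + 11]
17. n4.hot = 5  [E.ok + E.hot - 32]
18. n12.acc = 12  [terminal]
19. n11.env = "rn"  ["rn"]
20. n11.fin = false  [g.acc > 12]
21. n11.key = "km"  ["km"]
22. n11.lim = false  [false]
23. n10.env = "mkm"  ["m" ++ C₁.key]
24. n10.fin = false  [C₁.fin == true]
25. n10.key = "rnkm"  [C₁.env ++ C₁.key]
26. n10.lim = false  [C₁.fin == true]
27. n3.lim = 9  [(if C.fin then S.hot else S.ok) - 14]
28. n0.ok = 23  [A.lim + 14]
29. n0.hot = 25  [B.env + A.lim + 1]

25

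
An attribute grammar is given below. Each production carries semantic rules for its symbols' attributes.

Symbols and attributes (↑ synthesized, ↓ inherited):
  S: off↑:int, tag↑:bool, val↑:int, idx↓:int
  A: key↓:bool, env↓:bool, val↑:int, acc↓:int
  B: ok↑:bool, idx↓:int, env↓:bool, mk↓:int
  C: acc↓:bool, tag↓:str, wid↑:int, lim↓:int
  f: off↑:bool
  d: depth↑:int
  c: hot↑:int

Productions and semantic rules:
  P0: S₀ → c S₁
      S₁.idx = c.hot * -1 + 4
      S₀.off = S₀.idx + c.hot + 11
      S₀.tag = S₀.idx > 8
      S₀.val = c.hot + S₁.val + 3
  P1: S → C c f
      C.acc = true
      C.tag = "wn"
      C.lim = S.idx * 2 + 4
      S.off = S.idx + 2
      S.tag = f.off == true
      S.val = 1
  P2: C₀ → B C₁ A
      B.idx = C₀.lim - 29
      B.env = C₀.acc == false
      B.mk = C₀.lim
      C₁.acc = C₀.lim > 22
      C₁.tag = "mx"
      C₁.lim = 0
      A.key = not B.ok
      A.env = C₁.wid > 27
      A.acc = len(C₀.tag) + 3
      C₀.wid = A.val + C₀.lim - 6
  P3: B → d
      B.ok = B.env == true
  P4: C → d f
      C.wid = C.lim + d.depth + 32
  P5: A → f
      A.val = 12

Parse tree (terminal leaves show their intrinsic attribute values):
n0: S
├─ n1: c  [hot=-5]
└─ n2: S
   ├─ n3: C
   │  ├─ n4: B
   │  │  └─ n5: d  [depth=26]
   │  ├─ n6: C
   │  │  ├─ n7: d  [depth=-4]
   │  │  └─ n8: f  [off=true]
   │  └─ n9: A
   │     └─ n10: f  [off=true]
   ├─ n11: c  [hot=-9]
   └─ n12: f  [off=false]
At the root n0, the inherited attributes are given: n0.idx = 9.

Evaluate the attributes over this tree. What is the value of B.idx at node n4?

-7

1. n0.idx = 9  [given at root]
2. n1.hot = -5  [terminal]
3. n2.idx = 9  [c.hot * -1 + 4]
4. n3.acc = true  [true]
5. n3.tag = "wn"  ["wn"]
6. n3.lim = 22  [S.idx * 2 + 4]
7. n4.idx = -7  [C₀.lim - 29]
8. n4.env = false  [C₀.acc == false]
9. n4.mk = 22  [C₀.lim]
10. n5.depth = 26  [terminal]
11. n4.ok = false  [B.env == true]
12. n6.acc = false  [C₀.lim > 22]
13. n6.tag = "mx"  ["mx"]
14. n6.lim = 0  [0]
15. n7.depth = -4  [terminal]
16. n8.off = true  [terminal]
17. n6.wid = 28  [C.lim + d.depth + 32]
18. n9.key = true  [not B.ok]
19. n9.env = true  [C₁.wid > 27]
20. n9.acc = 5  [len(C₀.tag) + 3]
21. n10.off = true  [terminal]
22. n9.val = 12  [12]
23. n3.wid = 28  [A.val + C₀.lim - 6]
24. n11.hot = -9  [terminal]
25. n12.off = false  [terminal]
26. n2.off = 11  [S.idx + 2]
27. n2.tag = false  [f.off == true]
28. n2.val = 1  [1]
29. n0.off = 15  [S₀.idx + c.hot + 11]
30. n0.tag = true  [S₀.idx > 8]
31. n0.val = -1  [c.hot + S₁.val + 3]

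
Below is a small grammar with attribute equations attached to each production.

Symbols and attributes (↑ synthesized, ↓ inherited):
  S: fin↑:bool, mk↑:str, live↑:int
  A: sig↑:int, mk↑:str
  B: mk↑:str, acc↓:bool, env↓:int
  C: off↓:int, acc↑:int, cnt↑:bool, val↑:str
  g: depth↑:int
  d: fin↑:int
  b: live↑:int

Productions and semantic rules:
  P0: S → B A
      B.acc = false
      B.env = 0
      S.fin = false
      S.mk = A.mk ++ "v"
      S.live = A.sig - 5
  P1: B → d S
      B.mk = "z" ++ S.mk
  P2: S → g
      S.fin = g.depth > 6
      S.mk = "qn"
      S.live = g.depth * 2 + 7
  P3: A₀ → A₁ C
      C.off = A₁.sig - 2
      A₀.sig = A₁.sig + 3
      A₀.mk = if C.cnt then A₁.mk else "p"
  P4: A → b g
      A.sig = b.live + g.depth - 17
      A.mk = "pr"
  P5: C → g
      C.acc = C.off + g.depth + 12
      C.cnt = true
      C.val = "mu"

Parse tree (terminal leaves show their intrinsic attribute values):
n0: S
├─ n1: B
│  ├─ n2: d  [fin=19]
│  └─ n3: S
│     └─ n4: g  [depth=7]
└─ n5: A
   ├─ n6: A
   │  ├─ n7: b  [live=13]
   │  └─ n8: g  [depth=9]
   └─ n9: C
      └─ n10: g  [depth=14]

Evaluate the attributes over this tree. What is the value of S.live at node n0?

1. n1.acc = false  [false]
2. n1.env = 0  [0]
3. n2.fin = 19  [terminal]
4. n4.depth = 7  [terminal]
5. n3.fin = true  [g.depth > 6]
6. n3.mk = "qn"  ["qn"]
7. n3.live = 21  [g.depth * 2 + 7]
8. n1.mk = "zqn"  ["z" ++ S.mk]
9. n7.live = 13  [terminal]
10. n8.depth = 9  [terminal]
11. n6.sig = 5  [b.live + g.depth - 17]
12. n6.mk = "pr"  ["pr"]
13. n9.off = 3  [A₁.sig - 2]
14. n10.depth = 14  [terminal]
15. n9.acc = 29  [C.off + g.depth + 12]
16. n9.cnt = true  [true]
17. n9.val = "mu"  ["mu"]
18. n5.sig = 8  [A₁.sig + 3]
19. n5.mk = "pr"  [if C.cnt then A₁.mk else "p"]
20. n0.fin = false  [false]
21. n0.mk = "prv"  [A.mk ++ "v"]
22. n0.live = 3  [A.sig - 5]

3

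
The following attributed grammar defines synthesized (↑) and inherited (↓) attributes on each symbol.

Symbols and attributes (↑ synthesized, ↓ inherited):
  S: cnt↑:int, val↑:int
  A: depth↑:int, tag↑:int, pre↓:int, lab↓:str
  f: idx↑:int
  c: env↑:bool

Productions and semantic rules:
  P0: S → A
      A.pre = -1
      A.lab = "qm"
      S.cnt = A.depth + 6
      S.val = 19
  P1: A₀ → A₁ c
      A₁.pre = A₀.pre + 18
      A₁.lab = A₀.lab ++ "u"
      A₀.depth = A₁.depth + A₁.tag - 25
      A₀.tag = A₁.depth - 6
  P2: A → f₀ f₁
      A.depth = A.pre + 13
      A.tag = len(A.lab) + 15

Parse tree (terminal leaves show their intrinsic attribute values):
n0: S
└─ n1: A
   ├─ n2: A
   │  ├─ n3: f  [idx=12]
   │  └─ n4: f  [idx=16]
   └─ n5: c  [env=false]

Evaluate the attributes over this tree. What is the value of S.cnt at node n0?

29

1. n1.pre = -1  [-1]
2. n1.lab = "qm"  ["qm"]
3. n2.pre = 17  [A₀.pre + 18]
4. n2.lab = "qmu"  [A₀.lab ++ "u"]
5. n3.idx = 12  [terminal]
6. n4.idx = 16  [terminal]
7. n2.depth = 30  [A.pre + 13]
8. n2.tag = 18  [len(A.lab) + 15]
9. n5.env = false  [terminal]
10. n1.depth = 23  [A₁.depth + A₁.tag - 25]
11. n1.tag = 24  [A₁.depth - 6]
12. n0.cnt = 29  [A.depth + 6]
13. n0.val = 19  [19]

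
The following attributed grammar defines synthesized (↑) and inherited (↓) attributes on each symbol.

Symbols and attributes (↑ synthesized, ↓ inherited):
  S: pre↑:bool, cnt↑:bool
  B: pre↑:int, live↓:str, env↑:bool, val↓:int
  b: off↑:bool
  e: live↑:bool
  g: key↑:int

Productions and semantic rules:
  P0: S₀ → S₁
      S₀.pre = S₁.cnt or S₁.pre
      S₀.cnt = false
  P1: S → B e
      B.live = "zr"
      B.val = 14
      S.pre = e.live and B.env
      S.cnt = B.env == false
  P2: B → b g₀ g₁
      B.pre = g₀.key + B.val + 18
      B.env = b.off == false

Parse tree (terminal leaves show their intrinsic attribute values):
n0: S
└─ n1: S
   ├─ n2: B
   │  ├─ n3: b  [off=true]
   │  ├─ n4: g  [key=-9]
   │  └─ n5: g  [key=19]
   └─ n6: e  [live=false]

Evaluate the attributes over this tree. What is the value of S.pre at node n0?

1. n2.live = "zr"  ["zr"]
2. n2.val = 14  [14]
3. n3.off = true  [terminal]
4. n4.key = -9  [terminal]
5. n5.key = 19  [terminal]
6. n2.pre = 23  [g₀.key + B.val + 18]
7. n2.env = false  [b.off == false]
8. n6.live = false  [terminal]
9. n1.pre = false  [e.live and B.env]
10. n1.cnt = true  [B.env == false]
11. n0.pre = true  [S₁.cnt or S₁.pre]
12. n0.cnt = false  [false]

true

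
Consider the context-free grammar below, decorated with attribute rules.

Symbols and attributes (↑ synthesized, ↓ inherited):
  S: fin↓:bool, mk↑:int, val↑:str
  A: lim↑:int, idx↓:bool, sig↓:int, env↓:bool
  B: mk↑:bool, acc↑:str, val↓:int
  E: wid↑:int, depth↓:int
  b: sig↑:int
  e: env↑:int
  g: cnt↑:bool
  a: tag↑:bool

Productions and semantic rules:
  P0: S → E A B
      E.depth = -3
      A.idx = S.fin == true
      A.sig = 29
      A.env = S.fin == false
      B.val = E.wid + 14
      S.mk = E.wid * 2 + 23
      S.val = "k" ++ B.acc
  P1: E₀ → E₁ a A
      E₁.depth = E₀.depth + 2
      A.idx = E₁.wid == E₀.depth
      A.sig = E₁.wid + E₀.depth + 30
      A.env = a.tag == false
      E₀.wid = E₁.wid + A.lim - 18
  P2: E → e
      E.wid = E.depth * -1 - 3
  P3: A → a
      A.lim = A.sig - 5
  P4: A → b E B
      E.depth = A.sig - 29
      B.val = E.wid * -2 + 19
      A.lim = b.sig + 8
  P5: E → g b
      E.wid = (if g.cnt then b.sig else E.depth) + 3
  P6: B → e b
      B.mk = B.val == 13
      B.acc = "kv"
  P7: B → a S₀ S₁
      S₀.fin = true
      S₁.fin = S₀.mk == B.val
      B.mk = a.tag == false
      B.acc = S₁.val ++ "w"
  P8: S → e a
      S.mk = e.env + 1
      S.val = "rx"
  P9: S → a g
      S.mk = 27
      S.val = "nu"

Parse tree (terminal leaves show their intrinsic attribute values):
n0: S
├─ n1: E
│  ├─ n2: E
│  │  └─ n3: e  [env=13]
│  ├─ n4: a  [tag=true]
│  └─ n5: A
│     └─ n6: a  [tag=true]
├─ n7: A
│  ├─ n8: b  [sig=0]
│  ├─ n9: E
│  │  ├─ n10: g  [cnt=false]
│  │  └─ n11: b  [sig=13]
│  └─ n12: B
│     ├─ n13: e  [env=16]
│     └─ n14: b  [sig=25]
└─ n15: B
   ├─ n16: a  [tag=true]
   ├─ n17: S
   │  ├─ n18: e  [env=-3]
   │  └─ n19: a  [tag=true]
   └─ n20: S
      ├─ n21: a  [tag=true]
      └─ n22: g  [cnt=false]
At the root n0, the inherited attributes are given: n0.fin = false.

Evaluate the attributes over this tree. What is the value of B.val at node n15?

1. n0.fin = false  [given at root]
2. n1.depth = -3  [-3]
3. n2.depth = -1  [E₀.depth + 2]
4. n3.env = 13  [terminal]
5. n2.wid = -2  [E.depth * -1 - 3]
6. n4.tag = true  [terminal]
7. n5.idx = false  [E₁.wid == E₀.depth]
8. n5.sig = 25  [E₁.wid + E₀.depth + 30]
9. n5.env = false  [a.tag == false]
10. n6.tag = true  [terminal]
11. n5.lim = 20  [A.sig - 5]
12. n1.wid = 0  [E₁.wid + A.lim - 18]
13. n7.idx = false  [S.fin == true]
14. n7.sig = 29  [29]
15. n7.env = true  [S.fin == false]
16. n8.sig = 0  [terminal]
17. n9.depth = 0  [A.sig - 29]
18. n10.cnt = false  [terminal]
19. n11.sig = 13  [terminal]
20. n9.wid = 3  [(if g.cnt then b.sig else E.depth) + 3]
21. n12.val = 13  [E.wid * -2 + 19]
22. n13.env = 16  [terminal]
23. n14.sig = 25  [terminal]
24. n12.mk = true  [B.val == 13]
25. n12.acc = "kv"  ["kv"]
26. n7.lim = 8  [b.sig + 8]
27. n15.val = 14  [E.wid + 14]
28. n16.tag = true  [terminal]
29. n17.fin = true  [true]
30. n18.env = -3  [terminal]
31. n19.tag = true  [terminal]
32. n17.mk = -2  [e.env + 1]
33. n17.val = "rx"  ["rx"]
34. n20.fin = false  [S₀.mk == B.val]
35. n21.tag = true  [terminal]
36. n22.cnt = false  [terminal]
37. n20.mk = 27  [27]
38. n20.val = "nu"  ["nu"]
39. n15.mk = false  [a.tag == false]
40. n15.acc = "nuw"  [S₁.val ++ "w"]
41. n0.mk = 23  [E.wid * 2 + 23]
42. n0.val = "knuw"  ["k" ++ B.acc]

14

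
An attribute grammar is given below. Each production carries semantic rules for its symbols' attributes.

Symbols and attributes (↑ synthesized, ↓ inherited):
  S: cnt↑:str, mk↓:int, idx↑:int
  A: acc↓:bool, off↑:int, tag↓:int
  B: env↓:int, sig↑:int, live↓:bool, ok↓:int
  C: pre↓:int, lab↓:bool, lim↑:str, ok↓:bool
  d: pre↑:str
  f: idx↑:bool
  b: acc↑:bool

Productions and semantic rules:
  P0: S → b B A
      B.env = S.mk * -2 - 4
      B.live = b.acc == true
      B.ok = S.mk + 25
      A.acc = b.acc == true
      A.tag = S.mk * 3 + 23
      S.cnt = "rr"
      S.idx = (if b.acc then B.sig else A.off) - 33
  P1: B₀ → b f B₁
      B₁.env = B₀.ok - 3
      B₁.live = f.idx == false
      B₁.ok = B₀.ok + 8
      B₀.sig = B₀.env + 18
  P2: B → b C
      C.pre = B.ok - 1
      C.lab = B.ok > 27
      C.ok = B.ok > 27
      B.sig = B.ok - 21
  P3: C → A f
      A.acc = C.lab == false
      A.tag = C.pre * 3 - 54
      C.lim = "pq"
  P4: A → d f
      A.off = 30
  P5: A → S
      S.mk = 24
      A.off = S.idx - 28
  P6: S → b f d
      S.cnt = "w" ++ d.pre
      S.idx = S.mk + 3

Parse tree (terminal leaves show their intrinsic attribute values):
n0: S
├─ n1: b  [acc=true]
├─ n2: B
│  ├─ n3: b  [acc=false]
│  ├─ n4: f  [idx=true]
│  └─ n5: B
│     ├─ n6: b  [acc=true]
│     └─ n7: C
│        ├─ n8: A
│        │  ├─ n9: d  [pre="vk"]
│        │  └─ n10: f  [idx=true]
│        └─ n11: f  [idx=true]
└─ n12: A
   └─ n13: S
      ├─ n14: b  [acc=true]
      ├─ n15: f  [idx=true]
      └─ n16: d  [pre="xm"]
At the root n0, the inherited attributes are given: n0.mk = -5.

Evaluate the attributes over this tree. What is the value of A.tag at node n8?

27

1. n0.mk = -5  [given at root]
2. n1.acc = true  [terminal]
3. n2.env = 6  [S.mk * -2 - 4]
4. n2.live = true  [b.acc == true]
5. n2.ok = 20  [S.mk + 25]
6. n3.acc = false  [terminal]
7. n4.idx = true  [terminal]
8. n5.env = 17  [B₀.ok - 3]
9. n5.live = false  [f.idx == false]
10. n5.ok = 28  [B₀.ok + 8]
11. n6.acc = true  [terminal]
12. n7.pre = 27  [B.ok - 1]
13. n7.lab = true  [B.ok > 27]
14. n7.ok = true  [B.ok > 27]
15. n8.acc = false  [C.lab == false]
16. n8.tag = 27  [C.pre * 3 - 54]
17. n9.pre = "vk"  [terminal]
18. n10.idx = true  [terminal]
19. n8.off = 30  [30]
20. n11.idx = true  [terminal]
21. n7.lim = "pq"  ["pq"]
22. n5.sig = 7  [B.ok - 21]
23. n2.sig = 24  [B₀.env + 18]
24. n12.acc = true  [b.acc == true]
25. n12.tag = 8  [S.mk * 3 + 23]
26. n13.mk = 24  [24]
27. n14.acc = true  [terminal]
28. n15.idx = true  [terminal]
29. n16.pre = "xm"  [terminal]
30. n13.cnt = "wxm"  ["w" ++ d.pre]
31. n13.idx = 27  [S.mk + 3]
32. n12.off = -1  [S.idx - 28]
33. n0.cnt = "rr"  ["rr"]
34. n0.idx = -9  [(if b.acc then B.sig else A.off) - 33]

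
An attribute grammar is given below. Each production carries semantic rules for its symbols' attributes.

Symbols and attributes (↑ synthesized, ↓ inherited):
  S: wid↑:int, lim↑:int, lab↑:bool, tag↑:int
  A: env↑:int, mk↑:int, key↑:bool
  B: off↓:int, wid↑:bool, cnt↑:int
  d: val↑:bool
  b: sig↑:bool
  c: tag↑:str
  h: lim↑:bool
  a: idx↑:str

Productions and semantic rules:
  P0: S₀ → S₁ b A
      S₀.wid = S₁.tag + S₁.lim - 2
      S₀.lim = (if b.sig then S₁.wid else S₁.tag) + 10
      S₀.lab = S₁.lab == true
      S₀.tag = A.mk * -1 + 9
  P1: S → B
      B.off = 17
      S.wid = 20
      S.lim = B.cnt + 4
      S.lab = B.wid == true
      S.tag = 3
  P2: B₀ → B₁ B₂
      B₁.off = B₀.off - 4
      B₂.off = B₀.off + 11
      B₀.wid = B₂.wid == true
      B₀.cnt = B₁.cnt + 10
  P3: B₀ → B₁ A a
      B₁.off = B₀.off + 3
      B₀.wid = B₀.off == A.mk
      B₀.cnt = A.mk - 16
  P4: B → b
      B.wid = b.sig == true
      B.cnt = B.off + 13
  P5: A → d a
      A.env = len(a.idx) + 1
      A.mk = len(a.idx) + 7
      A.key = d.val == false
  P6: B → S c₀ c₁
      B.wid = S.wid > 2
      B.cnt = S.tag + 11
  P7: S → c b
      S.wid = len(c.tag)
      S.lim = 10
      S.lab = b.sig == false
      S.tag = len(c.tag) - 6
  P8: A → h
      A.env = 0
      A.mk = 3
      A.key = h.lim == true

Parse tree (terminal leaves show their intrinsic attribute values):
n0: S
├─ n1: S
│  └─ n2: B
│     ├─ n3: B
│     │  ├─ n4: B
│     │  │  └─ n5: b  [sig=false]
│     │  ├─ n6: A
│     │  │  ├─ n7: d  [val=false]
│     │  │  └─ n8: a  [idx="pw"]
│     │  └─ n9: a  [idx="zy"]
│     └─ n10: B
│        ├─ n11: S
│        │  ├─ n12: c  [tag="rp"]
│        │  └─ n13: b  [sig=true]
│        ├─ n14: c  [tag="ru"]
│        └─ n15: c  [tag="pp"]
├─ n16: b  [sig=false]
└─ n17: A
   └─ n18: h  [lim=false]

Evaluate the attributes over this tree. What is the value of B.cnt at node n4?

1. n2.off = 17  [17]
2. n3.off = 13  [B₀.off - 4]
3. n4.off = 16  [B₀.off + 3]
4. n5.sig = false  [terminal]
5. n4.wid = false  [b.sig == true]
6. n4.cnt = 29  [B.off + 13]
7. n7.val = false  [terminal]
8. n8.idx = "pw"  [terminal]
9. n6.env = 3  [len(a.idx) + 1]
10. n6.mk = 9  [len(a.idx) + 7]
11. n6.key = true  [d.val == false]
12. n9.idx = "zy"  [terminal]
13. n3.wid = false  [B₀.off == A.mk]
14. n3.cnt = -7  [A.mk - 16]
15. n10.off = 28  [B₀.off + 11]
16. n12.tag = "rp"  [terminal]
17. n13.sig = true  [terminal]
18. n11.wid = 2  [len(c.tag)]
19. n11.lim = 10  [10]
20. n11.lab = false  [b.sig == false]
21. n11.tag = -4  [len(c.tag) - 6]
22. n14.tag = "ru"  [terminal]
23. n15.tag = "pp"  [terminal]
24. n10.wid = false  [S.wid > 2]
25. n10.cnt = 7  [S.tag + 11]
26. n2.wid = false  [B₂.wid == true]
27. n2.cnt = 3  [B₁.cnt + 10]
28. n1.wid = 20  [20]
29. n1.lim = 7  [B.cnt + 4]
30. n1.lab = false  [B.wid == true]
31. n1.tag = 3  [3]
32. n16.sig = false  [terminal]
33. n18.lim = false  [terminal]
34. n17.env = 0  [0]
35. n17.mk = 3  [3]
36. n17.key = false  [h.lim == true]
37. n0.wid = 8  [S₁.tag + S₁.lim - 2]
38. n0.lim = 13  [(if b.sig then S₁.wid else S₁.tag) + 10]
39. n0.lab = false  [S₁.lab == true]
40. n0.tag = 6  [A.mk * -1 + 9]

29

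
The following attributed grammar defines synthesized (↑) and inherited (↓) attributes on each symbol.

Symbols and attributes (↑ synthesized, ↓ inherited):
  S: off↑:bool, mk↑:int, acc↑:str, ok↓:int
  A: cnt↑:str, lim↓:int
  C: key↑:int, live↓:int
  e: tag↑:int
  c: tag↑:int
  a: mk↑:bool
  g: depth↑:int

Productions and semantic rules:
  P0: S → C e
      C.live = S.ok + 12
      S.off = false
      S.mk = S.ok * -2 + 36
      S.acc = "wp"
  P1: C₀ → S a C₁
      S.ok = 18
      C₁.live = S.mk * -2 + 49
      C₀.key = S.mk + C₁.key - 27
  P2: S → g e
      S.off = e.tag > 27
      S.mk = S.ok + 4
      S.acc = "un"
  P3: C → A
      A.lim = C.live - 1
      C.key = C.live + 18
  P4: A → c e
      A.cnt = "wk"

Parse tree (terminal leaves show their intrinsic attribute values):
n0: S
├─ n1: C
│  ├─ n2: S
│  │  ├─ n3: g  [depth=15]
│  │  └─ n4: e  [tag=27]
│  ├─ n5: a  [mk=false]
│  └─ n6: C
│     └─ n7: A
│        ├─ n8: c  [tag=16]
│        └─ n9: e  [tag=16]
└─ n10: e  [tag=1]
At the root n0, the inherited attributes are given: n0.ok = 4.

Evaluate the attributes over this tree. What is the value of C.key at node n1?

1. n0.ok = 4  [given at root]
2. n1.live = 16  [S.ok + 12]
3. n2.ok = 18  [18]
4. n3.depth = 15  [terminal]
5. n4.tag = 27  [terminal]
6. n2.off = false  [e.tag > 27]
7. n2.mk = 22  [S.ok + 4]
8. n2.acc = "un"  ["un"]
9. n5.mk = false  [terminal]
10. n6.live = 5  [S.mk * -2 + 49]
11. n7.lim = 4  [C.live - 1]
12. n8.tag = 16  [terminal]
13. n9.tag = 16  [terminal]
14. n7.cnt = "wk"  ["wk"]
15. n6.key = 23  [C.live + 18]
16. n1.key = 18  [S.mk + C₁.key - 27]
17. n10.tag = 1  [terminal]
18. n0.off = false  [false]
19. n0.mk = 28  [S.ok * -2 + 36]
20. n0.acc = "wp"  ["wp"]

18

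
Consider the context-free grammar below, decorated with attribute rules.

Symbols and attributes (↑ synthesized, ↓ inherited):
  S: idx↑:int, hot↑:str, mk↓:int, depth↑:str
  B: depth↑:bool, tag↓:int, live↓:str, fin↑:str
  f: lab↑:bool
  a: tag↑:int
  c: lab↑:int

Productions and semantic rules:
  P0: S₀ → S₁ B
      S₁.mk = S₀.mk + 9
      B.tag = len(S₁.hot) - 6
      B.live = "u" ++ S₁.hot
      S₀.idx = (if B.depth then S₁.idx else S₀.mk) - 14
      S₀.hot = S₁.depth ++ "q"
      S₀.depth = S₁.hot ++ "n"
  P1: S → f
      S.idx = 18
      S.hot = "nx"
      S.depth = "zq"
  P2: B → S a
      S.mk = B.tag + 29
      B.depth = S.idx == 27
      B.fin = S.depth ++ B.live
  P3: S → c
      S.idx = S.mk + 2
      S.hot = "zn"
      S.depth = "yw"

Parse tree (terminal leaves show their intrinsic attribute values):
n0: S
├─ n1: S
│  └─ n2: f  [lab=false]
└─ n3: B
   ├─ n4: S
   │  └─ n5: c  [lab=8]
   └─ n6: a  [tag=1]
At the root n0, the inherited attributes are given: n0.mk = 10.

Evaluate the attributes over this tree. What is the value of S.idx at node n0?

1. n0.mk = 10  [given at root]
2. n1.mk = 19  [S₀.mk + 9]
3. n2.lab = false  [terminal]
4. n1.idx = 18  [18]
5. n1.hot = "nx"  ["nx"]
6. n1.depth = "zq"  ["zq"]
7. n3.tag = -4  [len(S₁.hot) - 6]
8. n3.live = "unx"  ["u" ++ S₁.hot]
9. n4.mk = 25  [B.tag + 29]
10. n5.lab = 8  [terminal]
11. n4.idx = 27  [S.mk + 2]
12. n4.hot = "zn"  ["zn"]
13. n4.depth = "yw"  ["yw"]
14. n6.tag = 1  [terminal]
15. n3.depth = true  [S.idx == 27]
16. n3.fin = "ywunx"  [S.depth ++ B.live]
17. n0.idx = 4  [(if B.depth then S₁.idx else S₀.mk) - 14]
18. n0.hot = "zqq"  [S₁.depth ++ "q"]
19. n0.depth = "nxn"  [S₁.hot ++ "n"]

4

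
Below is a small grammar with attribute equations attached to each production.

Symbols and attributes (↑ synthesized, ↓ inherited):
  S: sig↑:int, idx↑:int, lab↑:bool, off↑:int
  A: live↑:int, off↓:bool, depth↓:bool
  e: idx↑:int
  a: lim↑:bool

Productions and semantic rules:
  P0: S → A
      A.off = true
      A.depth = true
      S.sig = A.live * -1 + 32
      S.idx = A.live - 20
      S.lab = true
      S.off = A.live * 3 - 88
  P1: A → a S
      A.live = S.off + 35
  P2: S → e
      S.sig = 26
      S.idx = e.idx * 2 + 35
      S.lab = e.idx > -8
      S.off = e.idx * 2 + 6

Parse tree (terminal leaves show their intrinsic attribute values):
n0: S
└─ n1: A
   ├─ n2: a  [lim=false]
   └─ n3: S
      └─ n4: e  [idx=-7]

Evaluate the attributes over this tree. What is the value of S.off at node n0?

-7

1. n1.off = true  [true]
2. n1.depth = true  [true]
3. n2.lim = false  [terminal]
4. n4.idx = -7  [terminal]
5. n3.sig = 26  [26]
6. n3.idx = 21  [e.idx * 2 + 35]
7. n3.lab = true  [e.idx > -8]
8. n3.off = -8  [e.idx * 2 + 6]
9. n1.live = 27  [S.off + 35]
10. n0.sig = 5  [A.live * -1 + 32]
11. n0.idx = 7  [A.live - 20]
12. n0.lab = true  [true]
13. n0.off = -7  [A.live * 3 - 88]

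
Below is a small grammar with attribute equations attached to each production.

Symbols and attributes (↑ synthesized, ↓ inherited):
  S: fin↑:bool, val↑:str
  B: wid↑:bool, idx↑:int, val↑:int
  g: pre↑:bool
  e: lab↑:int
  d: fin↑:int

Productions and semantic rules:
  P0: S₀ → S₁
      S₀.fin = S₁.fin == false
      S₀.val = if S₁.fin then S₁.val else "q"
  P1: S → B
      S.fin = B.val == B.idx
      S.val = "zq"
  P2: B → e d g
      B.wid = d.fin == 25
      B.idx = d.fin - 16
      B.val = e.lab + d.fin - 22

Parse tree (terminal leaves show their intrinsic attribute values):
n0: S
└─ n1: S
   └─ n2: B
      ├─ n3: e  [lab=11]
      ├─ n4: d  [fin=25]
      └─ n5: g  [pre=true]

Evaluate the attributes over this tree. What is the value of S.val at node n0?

1. n3.lab = 11  [terminal]
2. n4.fin = 25  [terminal]
3. n5.pre = true  [terminal]
4. n2.wid = true  [d.fin == 25]
5. n2.idx = 9  [d.fin - 16]
6. n2.val = 14  [e.lab + d.fin - 22]
7. n1.fin = false  [B.val == B.idx]
8. n1.val = "zq"  ["zq"]
9. n0.fin = true  [S₁.fin == false]
10. n0.val = "q"  [if S₁.fin then S₁.val else "q"]

"q"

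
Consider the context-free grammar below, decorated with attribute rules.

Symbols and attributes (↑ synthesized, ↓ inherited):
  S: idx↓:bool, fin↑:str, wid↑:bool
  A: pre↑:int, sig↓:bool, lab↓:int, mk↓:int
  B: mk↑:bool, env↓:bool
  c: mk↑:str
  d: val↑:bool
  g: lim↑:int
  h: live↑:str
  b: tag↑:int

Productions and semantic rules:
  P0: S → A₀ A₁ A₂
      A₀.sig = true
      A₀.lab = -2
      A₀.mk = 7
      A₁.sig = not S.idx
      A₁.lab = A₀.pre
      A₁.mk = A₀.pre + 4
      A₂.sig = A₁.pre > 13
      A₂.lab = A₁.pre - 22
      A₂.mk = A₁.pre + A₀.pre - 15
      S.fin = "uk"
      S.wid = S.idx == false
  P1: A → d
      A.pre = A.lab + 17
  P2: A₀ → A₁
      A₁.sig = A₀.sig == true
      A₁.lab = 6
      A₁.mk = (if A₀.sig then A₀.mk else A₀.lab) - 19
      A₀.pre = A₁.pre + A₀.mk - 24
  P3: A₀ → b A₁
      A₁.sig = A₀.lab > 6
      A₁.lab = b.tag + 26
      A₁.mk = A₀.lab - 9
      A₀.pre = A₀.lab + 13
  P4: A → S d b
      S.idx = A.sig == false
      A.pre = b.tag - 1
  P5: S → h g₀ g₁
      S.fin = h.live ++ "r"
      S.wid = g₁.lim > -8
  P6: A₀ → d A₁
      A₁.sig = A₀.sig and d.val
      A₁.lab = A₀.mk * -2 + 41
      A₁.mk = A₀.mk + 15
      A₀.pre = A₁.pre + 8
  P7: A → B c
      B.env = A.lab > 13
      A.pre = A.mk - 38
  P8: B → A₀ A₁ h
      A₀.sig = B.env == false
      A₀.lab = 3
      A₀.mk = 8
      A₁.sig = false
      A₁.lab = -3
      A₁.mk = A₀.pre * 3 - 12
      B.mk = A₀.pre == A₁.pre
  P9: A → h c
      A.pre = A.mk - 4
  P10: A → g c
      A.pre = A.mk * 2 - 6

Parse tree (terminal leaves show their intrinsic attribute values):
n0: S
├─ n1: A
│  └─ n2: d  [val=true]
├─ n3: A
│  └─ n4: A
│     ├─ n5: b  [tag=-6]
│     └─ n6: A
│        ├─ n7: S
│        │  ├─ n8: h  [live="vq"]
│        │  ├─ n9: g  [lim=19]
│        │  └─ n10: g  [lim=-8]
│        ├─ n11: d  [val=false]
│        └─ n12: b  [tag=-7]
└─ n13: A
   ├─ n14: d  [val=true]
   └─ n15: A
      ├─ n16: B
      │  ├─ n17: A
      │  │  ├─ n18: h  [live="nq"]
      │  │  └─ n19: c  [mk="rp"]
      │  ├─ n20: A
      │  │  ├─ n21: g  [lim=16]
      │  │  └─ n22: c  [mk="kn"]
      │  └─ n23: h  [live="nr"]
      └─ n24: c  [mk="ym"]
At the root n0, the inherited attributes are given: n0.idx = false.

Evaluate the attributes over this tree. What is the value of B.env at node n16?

false

1. n0.idx = false  [given at root]
2. n1.sig = true  [true]
3. n1.lab = -2  [-2]
4. n1.mk = 7  [7]
5. n2.val = true  [terminal]
6. n1.pre = 15  [A.lab + 17]
7. n3.sig = true  [not S.idx]
8. n3.lab = 15  [A₀.pre]
9. n3.mk = 19  [A₀.pre + 4]
10. n4.sig = true  [A₀.sig == true]
11. n4.lab = 6  [6]
12. n4.mk = 0  [(if A₀.sig then A₀.mk else A₀.lab) - 19]
13. n5.tag = -6  [terminal]
14. n6.sig = false  [A₀.lab > 6]
15. n6.lab = 20  [b.tag + 26]
16. n6.mk = -3  [A₀.lab - 9]
17. n7.idx = true  [A.sig == false]
18. n8.live = "vq"  [terminal]
19. n9.lim = 19  [terminal]
20. n10.lim = -8  [terminal]
21. n7.fin = "vqr"  [h.live ++ "r"]
22. n7.wid = false  [g₁.lim > -8]
23. n11.val = false  [terminal]
24. n12.tag = -7  [terminal]
25. n6.pre = -8  [b.tag - 1]
26. n4.pre = 19  [A₀.lab + 13]
27. n3.pre = 14  [A₁.pre + A₀.mk - 24]
28. n13.sig = true  [A₁.pre > 13]
29. n13.lab = -8  [A₁.pre - 22]
30. n13.mk = 14  [A₁.pre + A₀.pre - 15]
31. n14.val = true  [terminal]
32. n15.sig = true  [A₀.sig and d.val]
33. n15.lab = 13  [A₀.mk * -2 + 41]
34. n15.mk = 29  [A₀.mk + 15]
35. n16.env = false  [A.lab > 13]
36. n17.sig = true  [B.env == false]
37. n17.lab = 3  [3]
38. n17.mk = 8  [8]
39. n18.live = "nq"  [terminal]
40. n19.mk = "rp"  [terminal]
41. n17.pre = 4  [A.mk - 4]
42. n20.sig = false  [false]
43. n20.lab = -3  [-3]
44. n20.mk = 0  [A₀.pre * 3 - 12]
45. n21.lim = 16  [terminal]
46. n22.mk = "kn"  [terminal]
47. n20.pre = -6  [A.mk * 2 - 6]
48. n23.live = "nr"  [terminal]
49. n16.mk = false  [A₀.pre == A₁.pre]
50. n24.mk = "ym"  [terminal]
51. n15.pre = -9  [A.mk - 38]
52. n13.pre = -1  [A₁.pre + 8]
53. n0.fin = "uk"  ["uk"]
54. n0.wid = true  [S.idx == false]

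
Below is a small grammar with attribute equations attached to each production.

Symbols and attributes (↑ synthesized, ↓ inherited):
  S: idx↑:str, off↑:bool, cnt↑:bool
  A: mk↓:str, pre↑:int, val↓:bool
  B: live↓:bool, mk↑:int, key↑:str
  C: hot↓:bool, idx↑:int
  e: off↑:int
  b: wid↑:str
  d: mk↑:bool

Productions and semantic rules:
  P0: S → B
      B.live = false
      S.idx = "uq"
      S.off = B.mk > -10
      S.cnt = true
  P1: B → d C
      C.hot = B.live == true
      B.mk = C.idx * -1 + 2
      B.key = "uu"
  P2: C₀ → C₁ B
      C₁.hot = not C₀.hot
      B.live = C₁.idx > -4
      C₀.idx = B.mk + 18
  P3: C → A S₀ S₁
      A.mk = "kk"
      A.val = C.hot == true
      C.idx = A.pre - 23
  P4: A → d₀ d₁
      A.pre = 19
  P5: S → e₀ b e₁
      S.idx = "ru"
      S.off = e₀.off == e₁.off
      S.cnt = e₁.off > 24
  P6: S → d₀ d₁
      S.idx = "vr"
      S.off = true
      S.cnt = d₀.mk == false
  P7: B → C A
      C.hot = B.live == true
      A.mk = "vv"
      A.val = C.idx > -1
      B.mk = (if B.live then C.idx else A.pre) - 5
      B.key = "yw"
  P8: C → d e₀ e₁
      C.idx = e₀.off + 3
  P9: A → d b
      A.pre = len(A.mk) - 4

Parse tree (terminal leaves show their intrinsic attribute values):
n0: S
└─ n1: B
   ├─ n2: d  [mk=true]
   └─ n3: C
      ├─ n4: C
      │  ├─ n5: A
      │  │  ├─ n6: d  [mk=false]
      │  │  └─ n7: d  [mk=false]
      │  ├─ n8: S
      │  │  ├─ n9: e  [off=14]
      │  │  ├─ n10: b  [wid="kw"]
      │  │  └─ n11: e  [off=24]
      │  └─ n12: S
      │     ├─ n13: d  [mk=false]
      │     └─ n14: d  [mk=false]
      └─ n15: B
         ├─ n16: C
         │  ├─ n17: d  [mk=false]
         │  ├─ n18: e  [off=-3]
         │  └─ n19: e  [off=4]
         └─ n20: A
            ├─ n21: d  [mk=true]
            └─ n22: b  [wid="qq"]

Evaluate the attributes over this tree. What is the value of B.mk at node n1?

1. n1.live = false  [false]
2. n2.mk = true  [terminal]
3. n3.hot = false  [B.live == true]
4. n4.hot = true  [not C₀.hot]
5. n5.mk = "kk"  ["kk"]
6. n5.val = true  [C.hot == true]
7. n6.mk = false  [terminal]
8. n7.mk = false  [terminal]
9. n5.pre = 19  [19]
10. n9.off = 14  [terminal]
11. n10.wid = "kw"  [terminal]
12. n11.off = 24  [terminal]
13. n8.idx = "ru"  ["ru"]
14. n8.off = false  [e₀.off == e₁.off]
15. n8.cnt = false  [e₁.off > 24]
16. n13.mk = false  [terminal]
17. n14.mk = false  [terminal]
18. n12.idx = "vr"  ["vr"]
19. n12.off = true  [true]
20. n12.cnt = true  [d₀.mk == false]
21. n4.idx = -4  [A.pre - 23]
22. n15.live = false  [C₁.idx > -4]
23. n16.hot = false  [B.live == true]
24. n17.mk = false  [terminal]
25. n18.off = -3  [terminal]
26. n19.off = 4  [terminal]
27. n16.idx = 0  [e₀.off + 3]
28. n20.mk = "vv"  ["vv"]
29. n20.val = true  [C.idx > -1]
30. n21.mk = true  [terminal]
31. n22.wid = "qq"  [terminal]
32. n20.pre = -2  [len(A.mk) - 4]
33. n15.mk = -7  [(if B.live then C.idx else A.pre) - 5]
34. n15.key = "yw"  ["yw"]
35. n3.idx = 11  [B.mk + 18]
36. n1.mk = -9  [C.idx * -1 + 2]
37. n1.key = "uu"  ["uu"]
38. n0.idx = "uq"  ["uq"]
39. n0.off = true  [B.mk > -10]
40. n0.cnt = true  [true]

-9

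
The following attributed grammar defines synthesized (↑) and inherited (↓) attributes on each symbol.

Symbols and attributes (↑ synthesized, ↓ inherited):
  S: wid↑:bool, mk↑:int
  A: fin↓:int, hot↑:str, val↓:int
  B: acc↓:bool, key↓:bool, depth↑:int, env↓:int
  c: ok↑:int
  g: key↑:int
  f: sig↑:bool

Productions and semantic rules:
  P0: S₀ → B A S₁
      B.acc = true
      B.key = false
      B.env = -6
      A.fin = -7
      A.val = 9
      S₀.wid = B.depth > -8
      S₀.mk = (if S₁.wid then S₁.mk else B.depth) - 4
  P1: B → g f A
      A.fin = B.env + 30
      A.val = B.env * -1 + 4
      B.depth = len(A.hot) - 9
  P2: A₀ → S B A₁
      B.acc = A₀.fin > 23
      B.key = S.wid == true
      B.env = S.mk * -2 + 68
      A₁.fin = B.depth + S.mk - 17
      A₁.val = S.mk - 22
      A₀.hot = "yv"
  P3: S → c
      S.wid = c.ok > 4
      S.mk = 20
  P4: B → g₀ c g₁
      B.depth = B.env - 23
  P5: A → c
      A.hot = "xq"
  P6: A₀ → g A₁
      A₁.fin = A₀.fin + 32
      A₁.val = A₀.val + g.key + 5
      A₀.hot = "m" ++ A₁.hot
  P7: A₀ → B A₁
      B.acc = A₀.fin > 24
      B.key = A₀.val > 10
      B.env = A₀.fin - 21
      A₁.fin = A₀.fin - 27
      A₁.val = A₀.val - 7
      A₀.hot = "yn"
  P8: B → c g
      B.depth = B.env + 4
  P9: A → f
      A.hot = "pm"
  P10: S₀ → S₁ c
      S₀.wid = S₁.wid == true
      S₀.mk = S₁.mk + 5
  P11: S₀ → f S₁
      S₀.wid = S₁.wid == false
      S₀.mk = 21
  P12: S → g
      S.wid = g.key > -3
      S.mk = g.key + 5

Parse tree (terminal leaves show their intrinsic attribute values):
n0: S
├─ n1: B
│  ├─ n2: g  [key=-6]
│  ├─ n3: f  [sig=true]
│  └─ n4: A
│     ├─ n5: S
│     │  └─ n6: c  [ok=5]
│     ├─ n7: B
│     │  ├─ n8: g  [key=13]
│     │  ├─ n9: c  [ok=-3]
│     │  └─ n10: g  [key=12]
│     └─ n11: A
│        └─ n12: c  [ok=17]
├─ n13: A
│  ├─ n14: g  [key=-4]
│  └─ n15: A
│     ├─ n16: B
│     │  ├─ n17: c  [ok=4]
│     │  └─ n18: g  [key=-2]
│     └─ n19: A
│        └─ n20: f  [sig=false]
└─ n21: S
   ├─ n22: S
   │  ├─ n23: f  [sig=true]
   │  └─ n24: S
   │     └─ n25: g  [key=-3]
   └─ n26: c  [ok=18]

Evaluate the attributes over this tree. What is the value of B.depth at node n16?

8

1. n1.acc = true  [true]
2. n1.key = false  [false]
3. n1.env = -6  [-6]
4. n2.key = -6  [terminal]
5. n3.sig = true  [terminal]
6. n4.fin = 24  [B.env + 30]
7. n4.val = 10  [B.env * -1 + 4]
8. n6.ok = 5  [terminal]
9. n5.wid = true  [c.ok > 4]
10. n5.mk = 20  [20]
11. n7.acc = true  [A₀.fin > 23]
12. n7.key = true  [S.wid == true]
13. n7.env = 28  [S.mk * -2 + 68]
14. n8.key = 13  [terminal]
15. n9.ok = -3  [terminal]
16. n10.key = 12  [terminal]
17. n7.depth = 5  [B.env - 23]
18. n11.fin = 8  [B.depth + S.mk - 17]
19. n11.val = -2  [S.mk - 22]
20. n12.ok = 17  [terminal]
21. n11.hot = "xq"  ["xq"]
22. n4.hot = "yv"  ["yv"]
23. n1.depth = -7  [len(A.hot) - 9]
24. n13.fin = -7  [-7]
25. n13.val = 9  [9]
26. n14.key = -4  [terminal]
27. n15.fin = 25  [A₀.fin + 32]
28. n15.val = 10  [A₀.val + g.key + 5]
29. n16.acc = true  [A₀.fin > 24]
30. n16.key = false  [A₀.val > 10]
31. n16.env = 4  [A₀.fin - 21]
32. n17.ok = 4  [terminal]
33. n18.key = -2  [terminal]
34. n16.depth = 8  [B.env + 4]
35. n19.fin = -2  [A₀.fin - 27]
36. n19.val = 3  [A₀.val - 7]
37. n20.sig = false  [terminal]
38. n19.hot = "pm"  ["pm"]
39. n15.hot = "yn"  ["yn"]
40. n13.hot = "myn"  ["m" ++ A₁.hot]
41. n23.sig = true  [terminal]
42. n25.key = -3  [terminal]
43. n24.wid = false  [g.key > -3]
44. n24.mk = 2  [g.key + 5]
45. n22.wid = true  [S₁.wid == false]
46. n22.mk = 21  [21]
47. n26.ok = 18  [terminal]
48. n21.wid = true  [S₁.wid == true]
49. n21.mk = 26  [S₁.mk + 5]
50. n0.wid = true  [B.depth > -8]
51. n0.mk = 22  [(if S₁.wid then S₁.mk else B.depth) - 4]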